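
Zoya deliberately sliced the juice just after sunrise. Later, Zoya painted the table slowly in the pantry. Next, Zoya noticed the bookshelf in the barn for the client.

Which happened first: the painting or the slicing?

the slicing

The connectives place the slicing before the painting.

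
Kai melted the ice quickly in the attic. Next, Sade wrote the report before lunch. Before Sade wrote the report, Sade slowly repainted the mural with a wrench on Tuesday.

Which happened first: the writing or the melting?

The connectives place the melting before the writing.

the melting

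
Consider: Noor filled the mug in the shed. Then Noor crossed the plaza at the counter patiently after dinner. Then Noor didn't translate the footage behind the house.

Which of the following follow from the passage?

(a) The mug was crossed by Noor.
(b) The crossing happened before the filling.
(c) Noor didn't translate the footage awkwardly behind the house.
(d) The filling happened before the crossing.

(c), (d)

(a) Not entailed — Noor crossed the plaza, not the mug; the mug belongs to the filling event.
(b) Not entailed — the narrative places the filling before the crossing, not after.
(c) Entailed — under negation, adding a further restriction is entailed: if no such translating event occurred, none occurred awkwardly either.
(d) Entailed — the narrative places the filling before the crossing.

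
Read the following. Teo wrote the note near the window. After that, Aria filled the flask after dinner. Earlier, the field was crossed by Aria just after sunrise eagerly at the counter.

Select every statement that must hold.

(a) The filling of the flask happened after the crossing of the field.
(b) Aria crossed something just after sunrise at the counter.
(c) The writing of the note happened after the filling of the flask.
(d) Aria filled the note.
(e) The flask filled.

(a), (b), (e)

(a) Entailed — the narrative places the crossing before the filling.
(b) Entailed — every conjunct here is already in the original crossing event.
(c) Not entailed — the narrative places the writing before the filling, not after.
(d) Not entailed — Aria filled the flask, not the note; the note belongs to the writing event.
(e) Entailed — 'Aria filled the flask' is causative; it entails the inchoative 'the flask filled'.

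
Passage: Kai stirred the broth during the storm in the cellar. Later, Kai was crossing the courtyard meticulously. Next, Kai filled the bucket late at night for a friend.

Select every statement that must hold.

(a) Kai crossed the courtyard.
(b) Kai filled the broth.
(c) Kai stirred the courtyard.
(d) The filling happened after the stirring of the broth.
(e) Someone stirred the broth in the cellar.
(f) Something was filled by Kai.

(d), (e), (f)

(a) Not entailed — 'was crossing' is progressive on an accomplishment; it does not entail the completed 'crossed'.
(b) Not entailed — Kai filled the bucket, not the broth; the broth belongs to the stirring event.
(c) Not entailed — Kai stirred the broth, not the courtyard; the courtyard belongs to the crossing event.
(d) Entailed — the narrative places the stirring before the filling.
(e) Entailed — this follows by dropping conjuncts from the stirring event's description.
(f) Entailed — the original entails any weakening of itself; this just drops 'late at night', 'for a friend' and generalizes the patient.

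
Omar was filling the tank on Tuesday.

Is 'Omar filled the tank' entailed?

no

'was filling' is progressive; for an accomplishment like 'fill the tank', it doesn't entail completion.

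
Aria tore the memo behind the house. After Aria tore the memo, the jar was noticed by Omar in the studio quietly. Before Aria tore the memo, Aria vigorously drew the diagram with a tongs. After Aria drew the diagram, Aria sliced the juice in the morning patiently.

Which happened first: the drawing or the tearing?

the drawing

The connectives place the drawing before the tearing.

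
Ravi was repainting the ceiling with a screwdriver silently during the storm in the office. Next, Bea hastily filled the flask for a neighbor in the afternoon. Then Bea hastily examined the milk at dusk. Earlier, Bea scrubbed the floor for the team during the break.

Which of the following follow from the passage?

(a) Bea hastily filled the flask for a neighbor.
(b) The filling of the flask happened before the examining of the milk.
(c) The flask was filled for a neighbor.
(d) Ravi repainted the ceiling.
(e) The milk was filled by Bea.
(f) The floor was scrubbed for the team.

(a), (b), (c), (f)

(a) Entailed — every conjunct here is already in the original filling event.
(b) Entailed — the narrative places the filling before the examining.
(c) Entailed — this follows by dropping conjuncts from the filling event's description.
(d) Not entailed — 'was repainting' is progressive on an accomplishment; it does not entail the completed 'repainted'.
(e) Not entailed — Bea filled the flask, not the milk; the milk belongs to the examining event.
(f) Entailed — this follows by dropping conjuncts from the scrubbing event's description.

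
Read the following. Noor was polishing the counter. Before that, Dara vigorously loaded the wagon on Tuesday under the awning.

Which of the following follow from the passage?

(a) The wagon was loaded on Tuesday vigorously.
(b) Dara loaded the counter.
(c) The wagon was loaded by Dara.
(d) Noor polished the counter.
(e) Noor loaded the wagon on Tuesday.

(a), (c), (d)

(a) Entailed — this follows by dropping conjuncts from the loading event's description.
(b) Not entailed — Dara loaded the wagon, not the counter; the counter belongs to the polishing event.
(c) Entailed — dropping 'on Tuesday', 'under the awning', 'vigorously' leaves a sub-description the original still satisfies.
(d) Entailed — 'polish' is an activity; 'was polishing' entails that some polishing happened, so 'polished' holds.
(e) Not entailed — the passage has Dara loading the wagon, not Noor.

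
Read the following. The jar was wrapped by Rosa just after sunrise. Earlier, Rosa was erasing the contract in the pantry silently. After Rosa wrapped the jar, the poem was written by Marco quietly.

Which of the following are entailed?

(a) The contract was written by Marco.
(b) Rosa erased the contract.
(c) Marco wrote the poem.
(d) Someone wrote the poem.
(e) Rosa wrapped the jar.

(a) Not entailed — Marco wrote the poem, not the contract; the contract belongs to the erasing event.
(b) Not entailed — 'was erasing' is progressive on an accomplishment; it does not entail the completed 'erased'.
(c) Entailed — this follows by dropping conjuncts from the writing event's description.
(d) Entailed — dropping 'quietly' and generalizing the agent leaves a sub-description the original still satisfies.
(e) Entailed — the original entails any weakening of itself; this just drops 'just after sunrise'.

(c), (d), (e)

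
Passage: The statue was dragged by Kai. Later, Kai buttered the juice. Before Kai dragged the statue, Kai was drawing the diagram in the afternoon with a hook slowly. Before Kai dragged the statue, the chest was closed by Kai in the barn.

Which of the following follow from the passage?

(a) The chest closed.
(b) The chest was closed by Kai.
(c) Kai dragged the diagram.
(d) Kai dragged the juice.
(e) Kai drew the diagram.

(a), (b)

(a) Entailed — 'Kai closed the chest' is causative; it entails the inchoative 'the chest closed'.
(b) Entailed — every conjunct here is already in the original closing event.
(c) Not entailed — Kai dragged the statue, not the diagram; the diagram belongs to the drawing event.
(d) Not entailed — Kai dragged the statue, not the juice; the juice belongs to the buttering event.
(e) Not entailed — 'was drawing' is progressive on an accomplishment; it does not entail the completed 'drew'.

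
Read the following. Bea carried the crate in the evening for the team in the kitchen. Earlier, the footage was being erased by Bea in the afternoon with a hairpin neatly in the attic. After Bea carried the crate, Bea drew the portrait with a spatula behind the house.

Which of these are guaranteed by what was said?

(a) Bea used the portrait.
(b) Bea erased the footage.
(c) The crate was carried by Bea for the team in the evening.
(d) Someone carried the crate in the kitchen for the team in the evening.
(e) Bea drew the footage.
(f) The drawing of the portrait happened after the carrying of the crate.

(a) Not entailed — the portrait is the patient, not an instrument — Bea used a spatula.
(b) Not entailed — 'was erasing' is progressive on an accomplishment; it does not entail the completed 'erased'.
(c) Entailed — the original entails any weakening of itself; this just drops 'in the kitchen'.
(d) Entailed — the original entails any weakening of itself; this just generalizes the agent.
(e) Not entailed — Bea drew the portrait, not the footage; the footage belongs to the erasing event.
(f) Entailed — the narrative places the carrying before the drawing.

(c), (d), (f)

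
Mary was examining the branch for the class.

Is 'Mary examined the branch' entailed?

yes

'examine' is atelic; if Mary was examining the branch, then Mary examined the branch (for some time).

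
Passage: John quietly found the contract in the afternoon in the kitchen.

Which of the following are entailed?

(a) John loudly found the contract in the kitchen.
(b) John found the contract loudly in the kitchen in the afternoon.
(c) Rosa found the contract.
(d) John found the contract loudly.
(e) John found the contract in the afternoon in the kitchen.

(e)

(a) Not entailed — 'loudly' adds a manner not in (and inconsistent with) the original.
(b) Not entailed — 'loudly' adds a manner not in (and inconsistent with) the original.
(c) Not entailed — the passage has John finding the contract, not Rosa.
(d) Not entailed — 'loudly' adds a manner not in (and inconsistent with) the original.
(e) Entailed — this follows by dropping conjuncts from the finding event's description.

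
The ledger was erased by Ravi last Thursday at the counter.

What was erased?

the ledger

'the ledger' marks the patient of the erasing event.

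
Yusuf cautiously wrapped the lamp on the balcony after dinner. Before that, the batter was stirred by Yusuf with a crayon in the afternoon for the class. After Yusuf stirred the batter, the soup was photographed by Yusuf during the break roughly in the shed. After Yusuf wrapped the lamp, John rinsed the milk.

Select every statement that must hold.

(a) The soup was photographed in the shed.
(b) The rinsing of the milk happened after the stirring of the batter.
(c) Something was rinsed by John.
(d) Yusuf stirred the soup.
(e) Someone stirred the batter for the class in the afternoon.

(a) Entailed — dropping 'roughly', 'during the break' and generalizing the agent leaves a sub-description the original still satisfies.
(b) Entailed — the narrative places the stirring before the rinsing.
(c) Entailed — the original entails any weakening of itself; this just generalizes the patient.
(d) Not entailed — Yusuf stirred the batter, not the soup; the soup belongs to the photographing event.
(e) Entailed — the original entails any weakening of itself; this just drops 'with a crayon' and generalizes the agent.

(a), (b), (c), (e)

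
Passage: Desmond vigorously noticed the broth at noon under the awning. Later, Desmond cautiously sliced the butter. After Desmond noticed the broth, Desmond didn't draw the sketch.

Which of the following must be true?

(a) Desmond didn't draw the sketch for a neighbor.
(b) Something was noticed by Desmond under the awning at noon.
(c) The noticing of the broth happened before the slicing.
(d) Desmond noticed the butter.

(a) Entailed — under negation, adding a further restriction is entailed: if no such drawing event occurred, none occurred for a neighbor either.
(b) Entailed — this follows by dropping conjuncts from the noticing event's description.
(c) Entailed — the narrative places the noticing before the slicing.
(d) Not entailed — Desmond noticed the broth, not the butter; the butter belongs to the slicing event.

(a), (b), (c)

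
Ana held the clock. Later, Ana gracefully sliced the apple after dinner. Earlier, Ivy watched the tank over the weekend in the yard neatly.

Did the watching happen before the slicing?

The narrative orders the watching before the slicing.

yes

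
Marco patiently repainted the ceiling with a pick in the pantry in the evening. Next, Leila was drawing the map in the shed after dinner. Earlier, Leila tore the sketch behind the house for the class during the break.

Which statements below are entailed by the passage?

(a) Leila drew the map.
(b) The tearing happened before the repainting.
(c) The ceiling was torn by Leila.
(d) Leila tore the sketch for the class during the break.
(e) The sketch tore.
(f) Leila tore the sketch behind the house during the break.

(d), (e), (f)

(a) Not entailed — 'was drawing' is progressive on an accomplishment; it does not entail the completed 'drew'.
(b) Not entailed — the narrative doesn't order the tearing relative to the repainting.
(c) Not entailed — Leila tore the sketch, not the ceiling; the ceiling belongs to the repainting event.
(d) Entailed — dropping 'behind the house' leaves a sub-description the original still satisfies.
(e) Entailed — 'Leila tore the sketch' is causative; it entails the inchoative 'the sketch tore'.
(f) Entailed — this follows by dropping conjuncts from the tearing event's description.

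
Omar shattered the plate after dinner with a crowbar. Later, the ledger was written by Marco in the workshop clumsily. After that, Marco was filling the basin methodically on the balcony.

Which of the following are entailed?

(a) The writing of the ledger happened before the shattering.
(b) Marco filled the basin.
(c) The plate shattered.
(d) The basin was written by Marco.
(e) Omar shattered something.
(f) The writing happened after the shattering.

(c), (e), (f)

(a) Not entailed — the narrative places the shattering before the writing, not after.
(b) Not entailed — 'was filling' is progressive on an accomplishment; it does not entail the completed 'filled'.
(c) Entailed — 'Omar shattered the plate' is causative; it entails the inchoative 'the plate shattered'.
(d) Not entailed — Marco wrote the ledger, not the basin; the basin belongs to the filling event.
(e) Entailed — dropping 'after dinner', 'with a crowbar' and generalizing the patient leaves a sub-description the original still satisfies.
(f) Entailed — the narrative places the shattering before the writing.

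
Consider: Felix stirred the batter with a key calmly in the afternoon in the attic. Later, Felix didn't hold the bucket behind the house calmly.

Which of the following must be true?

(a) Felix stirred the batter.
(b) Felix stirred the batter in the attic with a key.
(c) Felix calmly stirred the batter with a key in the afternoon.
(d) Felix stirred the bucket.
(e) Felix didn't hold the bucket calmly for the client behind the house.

(a), (b), (c), (e)

(a) Entailed — dropping 'in the afternoon', 'with a key', 'in the attic', 'calmly' leaves a sub-description the original still satisfies.
(b) Entailed — the original entails any weakening of itself; this just drops 'in the afternoon', 'calmly'.
(c) Entailed — every conjunct here is already in the original stirring event.
(d) Not entailed — Felix stirred the batter, not the bucket; the bucket belongs to the holding event.
(e) Entailed — under negation, adding a further restriction is entailed: if no such holding event occurred, none occurred for the client either.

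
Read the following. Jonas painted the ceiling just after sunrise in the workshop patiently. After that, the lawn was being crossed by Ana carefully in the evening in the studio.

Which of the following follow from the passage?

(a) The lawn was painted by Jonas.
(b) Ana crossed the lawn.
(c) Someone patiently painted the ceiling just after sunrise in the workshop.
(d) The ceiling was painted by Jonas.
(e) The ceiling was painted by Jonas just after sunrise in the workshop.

(c), (d), (e)

(a) Not entailed — Jonas painted the ceiling, not the lawn; the lawn belongs to the crossing event.
(b) Not entailed — 'was crossing' is progressive on an accomplishment; it does not entail the completed 'crossed'.
(c) Entailed — this follows by dropping conjuncts from the painting event's description.
(d) Entailed — this follows by dropping conjuncts from the painting event's description.
(e) Entailed — every conjunct here is already in the original painting event.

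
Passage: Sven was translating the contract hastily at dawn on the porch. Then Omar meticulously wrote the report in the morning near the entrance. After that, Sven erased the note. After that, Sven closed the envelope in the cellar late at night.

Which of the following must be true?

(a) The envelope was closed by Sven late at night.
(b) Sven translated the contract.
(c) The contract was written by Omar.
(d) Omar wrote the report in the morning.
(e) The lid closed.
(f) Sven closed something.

(a), (d), (f)

(a) Entailed — every conjunct here is already in the original closing event.
(b) Not entailed — 'was translating' is progressive on an accomplishment; it does not entail the completed 'translated'.
(c) Not entailed — Omar wrote the report, not the contract; the contract belongs to the translating event.
(d) Entailed — this follows by dropping conjuncts from the writing event's description.
(e) Not entailed — the envelope is what closed, not the lid.
(f) Entailed — the original entails any weakening of itself; this just drops 'in the cellar', 'late at night' and generalizes the patient.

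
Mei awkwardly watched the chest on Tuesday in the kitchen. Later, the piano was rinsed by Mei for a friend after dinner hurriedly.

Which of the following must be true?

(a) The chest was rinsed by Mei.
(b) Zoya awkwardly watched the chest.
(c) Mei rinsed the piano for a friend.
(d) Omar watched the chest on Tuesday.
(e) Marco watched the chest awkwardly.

(c)

(a) Not entailed — Mei rinsed the piano, not the chest; the chest belongs to the watching event.
(b) Not entailed — the passage has Mei watching the chest, not Zoya.
(c) Entailed — dropping 'after dinner', 'hurriedly' leaves a sub-description the original still satisfies.
(d) Not entailed — the passage has Mei watching the chest, not Omar.
(e) Not entailed — the passage has Mei watching the chest, not Marco.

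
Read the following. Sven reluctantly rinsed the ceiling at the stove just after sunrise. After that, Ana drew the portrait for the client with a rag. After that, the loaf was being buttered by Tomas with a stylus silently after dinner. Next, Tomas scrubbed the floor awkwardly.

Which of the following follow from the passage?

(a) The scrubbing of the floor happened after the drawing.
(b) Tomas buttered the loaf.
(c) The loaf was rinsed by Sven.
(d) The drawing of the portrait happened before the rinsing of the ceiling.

(a)

(a) Entailed — the narrative places the drawing before the scrubbing.
(b) Not entailed — 'was buttering' is progressive on an accomplishment; it does not entail the completed 'buttered'.
(c) Not entailed — Sven rinsed the ceiling, not the loaf; the loaf belongs to the buttering event.
(d) Not entailed — the narrative places the rinsing before the drawing, not after.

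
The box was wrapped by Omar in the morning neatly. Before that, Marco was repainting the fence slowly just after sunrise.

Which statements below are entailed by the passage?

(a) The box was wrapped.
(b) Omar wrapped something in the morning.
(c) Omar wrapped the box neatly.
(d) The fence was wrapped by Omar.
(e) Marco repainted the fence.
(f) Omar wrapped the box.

(a) Entailed — this follows by dropping conjuncts from the wrapping event's description.
(b) Entailed — dropping 'neatly' and generalizing the patient leaves a sub-description the original still satisfies.
(c) Entailed — every conjunct here is already in the original wrapping event.
(d) Not entailed — Omar wrapped the box, not the fence; the fence belongs to the repainting event.
(e) Not entailed — 'was repainting' is progressive on an accomplishment; it does not entail the completed 'repainted'.
(f) Entailed — the original entails any weakening of itself; this just drops 'neatly', 'in the morning'.

(a), (b), (c), (f)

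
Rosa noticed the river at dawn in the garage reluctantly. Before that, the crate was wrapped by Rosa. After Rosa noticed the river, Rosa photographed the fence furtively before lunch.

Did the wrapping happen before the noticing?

yes

The narrative orders the wrapping before the noticing.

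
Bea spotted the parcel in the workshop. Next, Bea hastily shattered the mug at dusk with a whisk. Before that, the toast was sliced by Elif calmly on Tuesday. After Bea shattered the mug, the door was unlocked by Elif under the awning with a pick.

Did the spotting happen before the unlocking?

yes

The narrative orders the spotting before the unlocking.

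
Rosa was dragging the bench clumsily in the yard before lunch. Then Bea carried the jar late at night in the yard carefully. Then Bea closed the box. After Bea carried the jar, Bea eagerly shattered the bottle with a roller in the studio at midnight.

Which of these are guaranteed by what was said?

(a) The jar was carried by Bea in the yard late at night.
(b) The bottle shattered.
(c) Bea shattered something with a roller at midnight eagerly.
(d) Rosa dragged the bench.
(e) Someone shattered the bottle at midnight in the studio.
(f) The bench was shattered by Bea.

(a), (b), (c), (d), (e)

(a) Entailed — dropping 'carefully' leaves a sub-description the original still satisfies.
(b) Entailed — 'Bea shattered the bottle' is causative; it entails the inchoative 'the bottle shattered'.
(c) Entailed — dropping 'in the studio' and generalizing the patient leaves a sub-description the original still satisfies.
(d) Entailed — 'drag' is an activity; 'was dragging' entails that some dragging happened, so 'dragged' holds.
(e) Entailed — this follows by dropping conjuncts from the shattering event's description.
(f) Not entailed — Bea shattered the bottle, not the bench; the bench belongs to the dragging event.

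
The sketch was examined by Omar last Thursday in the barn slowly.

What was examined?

'the sketch' marks the patient of the examining event.

the sketch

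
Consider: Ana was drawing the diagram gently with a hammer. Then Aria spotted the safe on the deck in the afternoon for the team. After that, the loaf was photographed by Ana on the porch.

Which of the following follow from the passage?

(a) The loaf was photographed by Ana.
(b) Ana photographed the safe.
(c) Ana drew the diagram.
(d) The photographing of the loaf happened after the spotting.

(a), (d)

(a) Entailed — the original entails any weakening of itself; this just drops 'on the porch'.
(b) Not entailed — Ana photographed the loaf, not the safe; the safe belongs to the spotting event.
(c) Not entailed — 'was drawing' is progressive on an accomplishment; it does not entail the completed 'drew'.
(d) Entailed — the narrative places the spotting before the photographing.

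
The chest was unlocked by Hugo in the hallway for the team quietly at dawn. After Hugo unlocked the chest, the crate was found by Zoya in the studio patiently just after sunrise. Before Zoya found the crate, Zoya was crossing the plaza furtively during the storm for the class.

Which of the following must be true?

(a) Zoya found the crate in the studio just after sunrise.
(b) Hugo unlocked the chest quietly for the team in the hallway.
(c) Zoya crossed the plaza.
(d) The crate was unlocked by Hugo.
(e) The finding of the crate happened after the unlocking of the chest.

(a), (b), (e)

(a) Entailed — dropping 'patiently' leaves a sub-description the original still satisfies.
(b) Entailed — the original entails any weakening of itself; this just drops 'at dawn'.
(c) Not entailed — 'was crossing' is progressive on an accomplishment; it does not entail the completed 'crossed'.
(d) Not entailed — Hugo unlocked the chest, not the crate; the crate belongs to the finding event.
(e) Entailed — the narrative places the unlocking before the finding.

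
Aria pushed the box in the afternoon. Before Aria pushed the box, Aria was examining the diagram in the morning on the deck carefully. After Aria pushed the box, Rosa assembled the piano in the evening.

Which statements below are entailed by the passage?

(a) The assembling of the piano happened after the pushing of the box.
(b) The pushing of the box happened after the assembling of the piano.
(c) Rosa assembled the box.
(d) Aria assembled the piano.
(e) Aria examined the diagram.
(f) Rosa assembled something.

(a), (e), (f)

(a) Entailed — the narrative places the pushing before the assembling.
(b) Not entailed — the narrative places the pushing before the assembling, not after.
(c) Not entailed — Rosa assembled the piano, not the box; the box belongs to the pushing event.
(d) Not entailed — the passage has Rosa assembling the piano, not Aria.
(e) Entailed — 'examine' is an activity; 'was examining' entails that some examining happened, so 'examined' holds.
(f) Entailed — dropping 'in the evening' and generalizing the patient leaves a sub-description the original still satisfies.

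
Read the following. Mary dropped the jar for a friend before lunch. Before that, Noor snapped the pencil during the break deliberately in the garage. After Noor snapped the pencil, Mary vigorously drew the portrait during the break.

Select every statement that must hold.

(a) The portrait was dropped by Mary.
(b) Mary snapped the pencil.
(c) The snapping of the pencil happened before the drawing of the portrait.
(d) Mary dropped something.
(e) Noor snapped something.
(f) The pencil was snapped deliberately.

(a) Not entailed — Mary dropped the jar, not the portrait; the portrait belongs to the drawing event.
(b) Not entailed — the passage has Noor snapping the pencil, not Mary.
(c) Entailed — the narrative places the snapping before the drawing.
(d) Entailed — dropping 'before lunch', 'for a friend' and generalizing the patient leaves a sub-description the original still satisfies.
(e) Entailed — dropping 'in the garage', 'deliberately', 'during the break' and generalizing the patient leaves a sub-description the original still satisfies.
(f) Entailed — dropping 'in the garage', 'during the break' and generalizing the agent leaves a sub-description the original still satisfies.

(c), (d), (e), (f)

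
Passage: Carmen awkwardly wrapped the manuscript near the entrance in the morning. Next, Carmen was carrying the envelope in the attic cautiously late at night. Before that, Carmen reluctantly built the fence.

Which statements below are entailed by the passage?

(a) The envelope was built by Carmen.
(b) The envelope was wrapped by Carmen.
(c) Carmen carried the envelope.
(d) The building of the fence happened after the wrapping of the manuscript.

(a) Not entailed — Carmen built the fence, not the envelope; the envelope belongs to the carrying event.
(b) Not entailed — Carmen wrapped the manuscript, not the envelope; the envelope belongs to the carrying event.
(c) Entailed — 'carry' is an activity; 'was carrying' entails that some carrying happened, so 'carried' holds.
(d) Not entailed — the narrative doesn't order the wrapping relative to the building.

(c)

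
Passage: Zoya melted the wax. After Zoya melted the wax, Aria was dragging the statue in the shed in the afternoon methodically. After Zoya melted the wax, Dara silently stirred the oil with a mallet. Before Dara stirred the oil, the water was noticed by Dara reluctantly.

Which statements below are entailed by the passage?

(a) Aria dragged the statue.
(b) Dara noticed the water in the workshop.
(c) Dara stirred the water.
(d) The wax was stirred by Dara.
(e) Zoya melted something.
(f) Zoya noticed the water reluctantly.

(a), (e)

(a) Entailed — 'drag' is an activity; 'was dragging' entails that some dragging happened, so 'dragged' holds.
(b) Not entailed — 'in the workshop' adds information not in the original event.
(c) Not entailed — Dara stirred the oil, not the water; the water belongs to the noticing event.
(d) Not entailed — Dara stirred the oil, not the wax; the wax belongs to the melting event.
(e) Entailed — this follows by dropping conjuncts from the melting event's description.
(f) Not entailed — the passage has Dara noticing the water, not Zoya.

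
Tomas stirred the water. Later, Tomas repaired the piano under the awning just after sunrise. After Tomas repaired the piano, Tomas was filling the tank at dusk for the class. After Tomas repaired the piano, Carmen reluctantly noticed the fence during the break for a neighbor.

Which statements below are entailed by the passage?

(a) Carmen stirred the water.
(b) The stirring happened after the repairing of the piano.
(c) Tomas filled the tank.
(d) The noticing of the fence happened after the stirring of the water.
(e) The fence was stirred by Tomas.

(a) Not entailed — the passage has Tomas stirring the water, not Carmen.
(b) Not entailed — the narrative places the stirring before the repairing, not after.
(c) Not entailed — 'was filling' is progressive on an accomplishment; it does not entail the completed 'filled'.
(d) Entailed — the narrative places the stirring before the noticing.
(e) Not entailed — Tomas stirred the water, not the fence; the fence belongs to the noticing event.

(d)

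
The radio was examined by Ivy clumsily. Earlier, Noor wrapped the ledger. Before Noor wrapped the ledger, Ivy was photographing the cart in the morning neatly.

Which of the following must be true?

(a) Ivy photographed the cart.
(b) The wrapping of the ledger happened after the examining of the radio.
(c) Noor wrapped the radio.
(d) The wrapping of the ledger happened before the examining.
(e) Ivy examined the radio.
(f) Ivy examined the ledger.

(d), (e)

(a) Not entailed — 'was photographing' is progressive on an accomplishment; it does not entail the completed 'photographed'.
(b) Not entailed — the narrative places the wrapping before the examining, not after.
(c) Not entailed — Noor wrapped the ledger, not the radio; the radio belongs to the examining event.
(d) Entailed — the narrative places the wrapping before the examining.
(e) Entailed — this follows by dropping conjuncts from the examining event's description.
(f) Not entailed — Ivy examined the radio, not the ledger; the ledger belongs to the wrapping event.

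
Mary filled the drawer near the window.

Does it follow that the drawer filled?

yes

'Mary filled the drawer' is the causative; it entails the inchoative 'the drawer filled'.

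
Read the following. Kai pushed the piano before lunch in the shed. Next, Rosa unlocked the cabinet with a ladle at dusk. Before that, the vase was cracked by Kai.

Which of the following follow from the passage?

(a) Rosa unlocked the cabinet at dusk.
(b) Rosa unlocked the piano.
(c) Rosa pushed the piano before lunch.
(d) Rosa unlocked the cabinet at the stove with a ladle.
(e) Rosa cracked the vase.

(a) Entailed — dropping 'with a ladle' leaves a sub-description the original still satisfies.
(b) Not entailed — Rosa unlocked the cabinet, not the piano; the piano belongs to the pushing event.
(c) Not entailed — the passage has Kai pushing the piano, not Rosa.
(d) Not entailed — 'at the stove' adds information not in the original event.
(e) Not entailed — the passage has Kai cracking the vase, not Rosa.

(a)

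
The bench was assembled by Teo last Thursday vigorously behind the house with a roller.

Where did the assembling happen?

'behind the house' marks the location of the assembling event.

behind the house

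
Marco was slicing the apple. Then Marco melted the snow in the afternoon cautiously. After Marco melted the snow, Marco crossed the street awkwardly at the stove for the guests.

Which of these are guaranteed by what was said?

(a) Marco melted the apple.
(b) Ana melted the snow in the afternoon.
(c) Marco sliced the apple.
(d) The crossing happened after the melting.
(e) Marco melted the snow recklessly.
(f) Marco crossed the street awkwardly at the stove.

(a) Not entailed — Marco melted the snow, not the apple; the apple belongs to the slicing event.
(b) Not entailed — the passage has Marco melting the snow, not Ana.
(c) Not entailed — 'was slicing' is progressive on an accomplishment; it does not entail the completed 'sliced'.
(d) Entailed — the narrative places the melting before the crossing.
(e) Not entailed — 'recklessly' adds a manner not in (and inconsistent with) the original.
(f) Entailed — this follows by dropping conjuncts from the crossing event's description.

(d), (f)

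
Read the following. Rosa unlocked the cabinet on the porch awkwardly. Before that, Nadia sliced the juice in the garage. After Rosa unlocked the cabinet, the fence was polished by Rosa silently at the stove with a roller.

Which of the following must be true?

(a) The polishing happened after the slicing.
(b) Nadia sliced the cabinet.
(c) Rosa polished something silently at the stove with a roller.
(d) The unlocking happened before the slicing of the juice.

(a) Entailed — the narrative places the slicing before the polishing.
(b) Not entailed — Nadia sliced the juice, not the cabinet; the cabinet belongs to the unlocking event.
(c) Entailed — every conjunct here is already in the original polishing event.
(d) Not entailed — the narrative places the slicing before the unlocking, not after.

(a), (c)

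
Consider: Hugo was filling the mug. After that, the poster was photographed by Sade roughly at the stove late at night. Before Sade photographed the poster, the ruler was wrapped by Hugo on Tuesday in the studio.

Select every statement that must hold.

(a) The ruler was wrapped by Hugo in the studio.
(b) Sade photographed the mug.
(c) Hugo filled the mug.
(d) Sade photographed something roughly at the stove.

(a) Entailed — dropping 'on Tuesday' leaves a sub-description the original still satisfies.
(b) Not entailed — Sade photographed the poster, not the mug; the mug belongs to the filling event.
(c) Not entailed — 'was filling' is progressive on an accomplishment; it does not entail the completed 'filled'.
(d) Entailed — the original entails any weakening of itself; this just drops 'late at night' and generalizes the patient.

(a), (d)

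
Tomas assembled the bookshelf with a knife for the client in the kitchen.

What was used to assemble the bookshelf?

a knife

'with a knife' marks the instrument of the assembling event.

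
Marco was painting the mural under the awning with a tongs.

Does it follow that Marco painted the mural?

no

'was painting' is progressive; for an accomplishment like 'paint the mural', it doesn't entail completion.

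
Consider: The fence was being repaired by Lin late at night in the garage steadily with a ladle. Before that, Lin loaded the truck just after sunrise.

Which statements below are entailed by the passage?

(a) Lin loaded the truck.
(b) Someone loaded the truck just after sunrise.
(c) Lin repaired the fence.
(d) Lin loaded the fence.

(a), (b)

(a) Entailed — this follows by dropping conjuncts from the loading event's description.
(b) Entailed — every conjunct here is already in the original loading event.
(c) Not entailed — 'was repairing' is progressive on an accomplishment; it does not entail the completed 'repaired'.
(d) Not entailed — Lin loaded the truck, not the fence; the fence belongs to the repairing event.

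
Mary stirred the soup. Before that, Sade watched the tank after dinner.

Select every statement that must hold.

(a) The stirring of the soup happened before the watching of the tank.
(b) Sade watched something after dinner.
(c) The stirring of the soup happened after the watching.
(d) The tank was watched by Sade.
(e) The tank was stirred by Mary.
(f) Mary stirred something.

(a) Not entailed — the narrative places the watching before the stirring, not after.
(b) Entailed — this follows by dropping conjuncts from the watching event's description.
(c) Entailed — the narrative places the watching before the stirring.
(d) Entailed — every conjunct here is already in the original watching event.
(e) Not entailed — Mary stirred the soup, not the tank; the tank belongs to the watching event.
(f) Entailed — every conjunct here is already in the original stirring event.

(b), (c), (d), (f)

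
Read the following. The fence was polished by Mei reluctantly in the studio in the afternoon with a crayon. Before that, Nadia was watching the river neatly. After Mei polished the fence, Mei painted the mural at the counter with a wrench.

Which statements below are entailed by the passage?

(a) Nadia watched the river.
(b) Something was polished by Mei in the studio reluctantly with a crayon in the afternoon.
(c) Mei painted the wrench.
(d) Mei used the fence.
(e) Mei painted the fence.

(a) Entailed — 'watch' is an activity; 'was watching' entails that some watching happened, so 'watched' holds.
(b) Entailed — generalizing the patient leaves a sub-description the original still satisfies.
(c) Not entailed — the wrench is the instrument, not what was painted.
(d) Not entailed — the fence is the patient, not an instrument — Mei used a crayon.
(e) Not entailed — Mei painted the mural, not the fence; the fence belongs to the polishing event.

(a), (b)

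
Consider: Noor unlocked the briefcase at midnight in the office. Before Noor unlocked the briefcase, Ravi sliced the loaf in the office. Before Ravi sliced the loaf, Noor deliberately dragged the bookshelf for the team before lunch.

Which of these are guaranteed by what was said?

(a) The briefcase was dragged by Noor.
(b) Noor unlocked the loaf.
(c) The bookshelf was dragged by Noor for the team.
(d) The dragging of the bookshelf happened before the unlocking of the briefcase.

(a) Not entailed — Noor dragged the bookshelf, not the briefcase; the briefcase belongs to the unlocking event.
(b) Not entailed — Noor unlocked the briefcase, not the loaf; the loaf belongs to the slicing event.
(c) Entailed — dropping 'before lunch', 'deliberately' leaves a sub-description the original still satisfies.
(d) Entailed — the narrative places the dragging before the unlocking.

(c), (d)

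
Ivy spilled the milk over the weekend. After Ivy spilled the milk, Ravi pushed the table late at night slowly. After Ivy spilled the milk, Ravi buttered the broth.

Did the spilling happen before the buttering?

yes

The narrative orders the spilling before the buttering.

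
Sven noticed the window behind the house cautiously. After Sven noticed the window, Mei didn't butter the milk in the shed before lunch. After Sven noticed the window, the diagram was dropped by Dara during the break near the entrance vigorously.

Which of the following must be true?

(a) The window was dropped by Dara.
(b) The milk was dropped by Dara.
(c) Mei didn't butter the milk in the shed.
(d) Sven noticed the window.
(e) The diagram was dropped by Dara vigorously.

(a) Not entailed — Dara dropped the diagram, not the window; the window belongs to the noticing event.
(b) Not entailed — Dara dropped the diagram, not the milk; the milk belongs to the buttering event.
(c) Not entailed — dropping 'before lunch' under negation is not valid — the original leaves open that Mei buttered the milk some other way.
(d) Entailed — every conjunct here is already in the original noticing event.
(e) Entailed — this follows by dropping conjuncts from the dropping event's description.

(d), (e)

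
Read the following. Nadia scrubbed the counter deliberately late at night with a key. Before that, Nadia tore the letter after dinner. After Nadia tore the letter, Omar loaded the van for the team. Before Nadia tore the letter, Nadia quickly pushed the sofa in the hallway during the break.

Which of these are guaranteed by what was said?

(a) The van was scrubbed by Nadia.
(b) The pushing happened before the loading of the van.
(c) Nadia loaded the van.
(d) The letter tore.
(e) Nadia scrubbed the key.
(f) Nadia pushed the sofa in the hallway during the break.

(a) Not entailed — Nadia scrubbed the counter, not the van; the van belongs to the loading event.
(b) Entailed — the narrative places the pushing before the loading.
(c) Not entailed — the passage has Omar loading the van, not Nadia.
(d) Entailed — 'Nadia tore the letter' is causative; it entails the inchoative 'the letter tore'.
(e) Not entailed — the key is the instrument, not what was scrubbed.
(f) Entailed — every conjunct here is already in the original pushing event.

(b), (d), (f)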